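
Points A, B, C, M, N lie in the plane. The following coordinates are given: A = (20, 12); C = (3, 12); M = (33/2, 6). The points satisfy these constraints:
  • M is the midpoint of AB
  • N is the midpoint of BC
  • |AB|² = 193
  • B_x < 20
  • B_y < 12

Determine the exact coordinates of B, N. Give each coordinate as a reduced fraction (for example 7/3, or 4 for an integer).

B = (13, 0)
N = (8, 6)

1. B_x = 13  [B = 2·M−A = 2·(33/2, 6)−(20, 12)]
2. B_y = 0  [B = 2·M−A = 2·(33/2, 6)−(20, 12)]
   so B = (13, 0)
3. N_x = 8  [2·N = B+C = (13, 0)+(3, 12)]
4. N_y = 6  [2·N = B+C = (13, 0)+(3, 12)]
   so N = (8, 6)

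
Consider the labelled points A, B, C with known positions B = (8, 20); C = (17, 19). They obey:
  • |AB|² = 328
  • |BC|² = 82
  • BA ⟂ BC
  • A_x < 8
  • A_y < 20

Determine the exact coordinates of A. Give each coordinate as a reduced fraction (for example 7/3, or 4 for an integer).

1. A_x = 6  [[BA ⟂ BC ⇒ 9x-1y-52=0] ∩ [|A−(8, 20)|²=328]]
2. A_y = 2  [[BA ⟂ BC ⇒ 9x-1y-52=0] ∩ [|A−(8, 20)|²=328]]
   so A = (6, 2)

A = (6, 2)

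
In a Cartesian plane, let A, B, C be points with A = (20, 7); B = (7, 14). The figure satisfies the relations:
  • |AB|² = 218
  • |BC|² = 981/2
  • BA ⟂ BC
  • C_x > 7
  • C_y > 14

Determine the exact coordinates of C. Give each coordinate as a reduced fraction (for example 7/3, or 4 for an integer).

1. C_x = 35/2  [[BA ⟂ BC ⇒ 13x-7y+7=0] ∩ [|C−(7, 14)|²=981/2]]
2. C_y = 67/2  [[BA ⟂ BC ⇒ 13x-7y+7=0] ∩ [|C−(7, 14)|²=981/2]]
   so C = (35/2, 67/2)

C = (35/2, 67/2)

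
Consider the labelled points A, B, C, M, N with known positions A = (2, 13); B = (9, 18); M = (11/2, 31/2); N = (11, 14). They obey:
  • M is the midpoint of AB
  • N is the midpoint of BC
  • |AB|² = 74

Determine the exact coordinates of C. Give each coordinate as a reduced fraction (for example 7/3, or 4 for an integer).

C = (13, 10)

1. C_x = 13  [C = 2·N−B = 2·(11, 14)−(9, 18)]
2. C_y = 10  [C = 2·N−B = 2·(11, 14)−(9, 18)]
   so C = (13, 10)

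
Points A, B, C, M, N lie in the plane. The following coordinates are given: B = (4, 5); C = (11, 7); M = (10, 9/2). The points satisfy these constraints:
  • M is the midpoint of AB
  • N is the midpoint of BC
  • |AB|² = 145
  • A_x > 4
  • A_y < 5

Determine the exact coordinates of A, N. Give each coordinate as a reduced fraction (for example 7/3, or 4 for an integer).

1. A_x = 16  [A = 2·M−B = 2·(10, 9/2)−(4, 5)]
2. A_y = 4  [A = 2·M−B = 2·(10, 9/2)−(4, 5)]
   so A = (16, 4)
3. N_x = 15/2  [2·N = B+C = (4, 5)+(11, 7)]
4. N_y = 6  [2·N = B+C = (4, 5)+(11, 7)]
   so N = (15/2, 6)

A = (16, 4)
N = (15/2, 6)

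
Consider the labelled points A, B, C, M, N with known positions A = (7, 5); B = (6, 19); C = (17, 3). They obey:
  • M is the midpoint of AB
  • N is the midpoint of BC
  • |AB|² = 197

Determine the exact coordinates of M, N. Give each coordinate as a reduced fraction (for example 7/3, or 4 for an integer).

1. M_x = 13/2  [2·M = A+B = (7, 5)+(6, 19)]
2. M_y = 12  [2·M = A+B = (7, 5)+(6, 19)]
   so M = (13/2, 12)
3. N_x = 23/2  [2·N = B+C = (6, 19)+(17, 3)]
4. N_y = 11  [2·N = B+C = (6, 19)+(17, 3)]
   so N = (23/2, 11)

M = (13/2, 12)
N = (23/2, 11)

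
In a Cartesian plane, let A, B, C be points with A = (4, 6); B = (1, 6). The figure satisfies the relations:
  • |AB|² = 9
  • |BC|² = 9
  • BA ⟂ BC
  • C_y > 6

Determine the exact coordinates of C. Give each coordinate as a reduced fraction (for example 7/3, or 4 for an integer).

1. C_x = 1  [[BA ⟂ BC ⇒ 3x-3=0] ∩ [|C−(1, 6)|²=9]]
2. C_y = 9  [[BA ⟂ BC ⇒ 3x-3=0] ∩ [|C−(1, 6)|²=9]]
   so C = (1, 9)

C = (1, 9)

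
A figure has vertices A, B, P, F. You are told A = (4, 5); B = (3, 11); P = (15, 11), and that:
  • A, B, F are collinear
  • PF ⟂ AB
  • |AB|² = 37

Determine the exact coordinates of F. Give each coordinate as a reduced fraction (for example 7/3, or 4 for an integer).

1. F_x = 123/37  [[A, B, F are collinear ⇒ -6x-1y+29=0] ∩ [PF ⟂ AB ⇒ -1x+6y-51=0]]
2. F_y = 335/37  [[A, B, F are collinear ⇒ -6x-1y+29=0] ∩ [PF ⟂ AB ⇒ -1x+6y-51=0]]
   so F = (123/37, 335/37)

F = (123/37, 335/37)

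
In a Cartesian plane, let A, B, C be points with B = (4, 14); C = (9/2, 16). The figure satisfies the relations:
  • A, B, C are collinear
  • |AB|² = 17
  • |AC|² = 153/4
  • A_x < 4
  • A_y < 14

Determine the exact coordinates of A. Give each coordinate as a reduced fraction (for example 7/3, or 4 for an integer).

A = (3, 10)

1. A_x = 3  [[A, B, C are collinear ⇒ -2x+1/2y+1=0] ∩ [|A−(4, 14)|²=17]]
2. A_y = 10  [[A, B, C are collinear ⇒ -2x+1/2y+1=0] ∩ [|A−(4, 14)|²=17]]
   so A = (3, 10)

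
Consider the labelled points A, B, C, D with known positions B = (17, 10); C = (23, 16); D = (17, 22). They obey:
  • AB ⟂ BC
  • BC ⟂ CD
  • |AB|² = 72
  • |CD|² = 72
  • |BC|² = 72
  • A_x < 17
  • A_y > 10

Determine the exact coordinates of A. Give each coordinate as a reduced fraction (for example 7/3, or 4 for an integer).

1. A_x = 11  [[AB ⟂ BC ⇒ -6x-6y+162=0] ∩ [|A−(17, 10)|²=72]]
2. A_y = 16  [[AB ⟂ BC ⇒ -6x-6y+162=0] ∩ [|A−(17, 10)|²=72]]
   so A = (11, 16)

A = (11, 16)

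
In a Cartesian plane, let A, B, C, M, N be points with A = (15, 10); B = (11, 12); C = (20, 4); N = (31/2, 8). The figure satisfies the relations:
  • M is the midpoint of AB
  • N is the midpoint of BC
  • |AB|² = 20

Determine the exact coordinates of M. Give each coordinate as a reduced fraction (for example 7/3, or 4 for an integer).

M = (13, 11)

1. M_x = 13  [2·M = A+B = (15, 10)+(11, 12)]
2. M_y = 11  [2·M = A+B = (15, 10)+(11, 12)]
   so M = (13, 11)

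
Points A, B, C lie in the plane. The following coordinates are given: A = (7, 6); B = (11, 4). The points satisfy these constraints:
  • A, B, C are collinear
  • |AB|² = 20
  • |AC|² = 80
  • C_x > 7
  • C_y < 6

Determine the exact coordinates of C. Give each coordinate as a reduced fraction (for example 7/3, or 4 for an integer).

1. C_x = 15  [[A, B, C are collinear ⇒ 2x+4y-38=0] ∩ [|C−(7, 6)|²=80]]
2. C_y = 2  [[A, B, C are collinear ⇒ 2x+4y-38=0] ∩ [|C−(7, 6)|²=80]]
   so C = (15, 2)

C = (15, 2)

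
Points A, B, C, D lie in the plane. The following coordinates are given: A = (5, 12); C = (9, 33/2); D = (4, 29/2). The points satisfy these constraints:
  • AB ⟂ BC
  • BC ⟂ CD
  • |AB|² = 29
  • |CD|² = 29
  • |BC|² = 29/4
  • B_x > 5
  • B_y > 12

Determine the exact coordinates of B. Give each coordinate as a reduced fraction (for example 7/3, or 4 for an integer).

B = (10, 14)

1. B_x = 10  [[BC ⟂ CD ⇒ 5x+2y-78=0] ∩ [|B−(5, 12)|²=29]]
2. B_y = 14  [[BC ⟂ CD ⇒ 5x+2y-78=0] ∩ [|B−(5, 12)|²=29]]
   so B = (10, 14)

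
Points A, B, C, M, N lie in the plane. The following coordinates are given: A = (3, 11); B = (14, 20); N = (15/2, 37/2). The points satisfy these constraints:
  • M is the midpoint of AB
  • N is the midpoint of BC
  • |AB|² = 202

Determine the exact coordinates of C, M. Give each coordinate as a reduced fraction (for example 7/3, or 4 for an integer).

1. M_x = 17/2  [2·M = A+B = (3, 11)+(14, 20)]
2. M_y = 31/2  [2·M = A+B = (3, 11)+(14, 20)]
   so M = (17/2, 31/2)
3. C_x = 1  [C = 2·N−B = 2·(15/2, 37/2)−(14, 20)]
4. C_y = 17  [C = 2·N−B = 2·(15/2, 37/2)−(14, 20)]
   so C = (1, 17)

C = (1, 17)
M = (17/2, 31/2)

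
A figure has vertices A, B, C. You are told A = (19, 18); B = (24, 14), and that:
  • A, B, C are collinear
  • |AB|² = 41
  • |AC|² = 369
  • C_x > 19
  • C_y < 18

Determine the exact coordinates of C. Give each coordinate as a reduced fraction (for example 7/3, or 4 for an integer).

C = (34, 6)

1. C_x = 34  [[A, B, C are collinear ⇒ 4x+5y-166=0] ∩ [|C−(19, 18)|²=369]]
2. C_y = 6  [[A, B, C are collinear ⇒ 4x+5y-166=0] ∩ [|C−(19, 18)|²=369]]
   so C = (34, 6)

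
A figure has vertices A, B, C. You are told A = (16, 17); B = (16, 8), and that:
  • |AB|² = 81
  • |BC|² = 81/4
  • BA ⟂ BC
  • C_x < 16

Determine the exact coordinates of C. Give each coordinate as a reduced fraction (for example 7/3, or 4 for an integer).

C = (23/2, 8)

1. C_x = 23/2  [[BA ⟂ BC ⇒ 9y-72=0] ∩ [|C−(16, 8)|²=81/4]]
2. C_y = 8  [[BA ⟂ BC ⇒ 9y-72=0] ∩ [|C−(16, 8)|²=81/4]]
   so C = (23/2, 8)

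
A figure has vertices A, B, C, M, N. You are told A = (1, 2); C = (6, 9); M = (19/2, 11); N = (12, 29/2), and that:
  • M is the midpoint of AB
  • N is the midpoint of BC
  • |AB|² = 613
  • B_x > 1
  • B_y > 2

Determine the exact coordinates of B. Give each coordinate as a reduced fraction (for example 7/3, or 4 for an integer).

B = (18, 20)

1. B_x = 18  [B = 2·M−A = 2·(19/2, 11)−(1, 2)]
2. B_y = 20  [B = 2·M−A = 2·(19/2, 11)−(1, 2)]
   so B = (18, 20)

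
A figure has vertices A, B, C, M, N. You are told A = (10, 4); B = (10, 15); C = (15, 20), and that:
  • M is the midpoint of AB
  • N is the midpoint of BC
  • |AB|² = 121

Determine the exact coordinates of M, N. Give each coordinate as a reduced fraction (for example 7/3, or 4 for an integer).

M = (10, 19/2)
N = (25/2, 35/2)

1. M_x = 10  [2·M = A+B = (10, 4)+(10, 15)]
2. M_y = 19/2  [2·M = A+B = (10, 4)+(10, 15)]
   so M = (10, 19/2)
3. N_x = 25/2  [2·N = B+C = (10, 15)+(15, 20)]
4. N_y = 35/2  [2·N = B+C = (10, 15)+(15, 20)]
   so N = (25/2, 35/2)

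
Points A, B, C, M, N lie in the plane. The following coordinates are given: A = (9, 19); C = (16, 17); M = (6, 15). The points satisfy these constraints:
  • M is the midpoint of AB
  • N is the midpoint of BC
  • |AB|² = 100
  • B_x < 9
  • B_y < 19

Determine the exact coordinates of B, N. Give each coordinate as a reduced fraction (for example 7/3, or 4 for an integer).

B = (3, 11)
N = (19/2, 14)

1. B_x = 3  [B = 2·M−A = 2·(6, 15)−(9, 19)]
2. B_y = 11  [B = 2·M−A = 2·(6, 15)−(9, 19)]
   so B = (3, 11)
3. N_x = 19/2  [2·N = B+C = (3, 11)+(16, 17)]
4. N_y = 14  [2·N = B+C = (3, 11)+(16, 17)]
   so N = (19/2, 14)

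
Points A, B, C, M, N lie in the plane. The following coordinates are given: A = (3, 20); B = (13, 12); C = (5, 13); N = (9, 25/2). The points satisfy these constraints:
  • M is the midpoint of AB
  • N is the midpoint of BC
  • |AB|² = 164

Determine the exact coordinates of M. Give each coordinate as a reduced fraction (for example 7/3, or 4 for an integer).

1. M_x = 8  [2·M = A+B = (3, 20)+(13, 12)]
2. M_y = 16  [2·M = A+B = (3, 20)+(13, 12)]
   so M = (8, 16)

M = (8, 16)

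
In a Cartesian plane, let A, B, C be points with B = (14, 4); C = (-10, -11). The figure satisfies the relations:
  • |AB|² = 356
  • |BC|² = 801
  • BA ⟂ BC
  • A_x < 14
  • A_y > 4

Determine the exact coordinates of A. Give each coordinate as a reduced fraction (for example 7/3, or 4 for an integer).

A = (4, 20)

1. A_x = 4  [[BA ⟂ BC ⇒ -24x-15y+396=0] ∩ [|A−(14, 4)|²=356]]
2. A_y = 20  [[BA ⟂ BC ⇒ -24x-15y+396=0] ∩ [|A−(14, 4)|²=356]]
   so A = (4, 20)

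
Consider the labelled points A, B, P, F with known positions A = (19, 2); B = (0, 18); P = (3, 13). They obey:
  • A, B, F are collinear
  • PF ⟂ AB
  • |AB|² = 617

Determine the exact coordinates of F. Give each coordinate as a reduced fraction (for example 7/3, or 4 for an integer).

1. F_x = 2603/617  [[A, B, F are collinear ⇒ -16x-19y+342=0] ∩ [PF ⟂ AB ⇒ -19x+16y-151=0]]
2. F_y = 8914/617  [[A, B, F are collinear ⇒ -16x-19y+342=0] ∩ [PF ⟂ AB ⇒ -19x+16y-151=0]]
   so F = (2603/617, 8914/617)

F = (2603/617, 8914/617)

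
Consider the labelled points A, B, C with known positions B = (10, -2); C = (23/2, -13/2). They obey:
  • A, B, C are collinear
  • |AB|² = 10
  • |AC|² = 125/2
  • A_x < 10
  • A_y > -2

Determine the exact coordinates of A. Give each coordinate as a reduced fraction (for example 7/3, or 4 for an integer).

1. A_x = 9  [[A, B, C are collinear ⇒ 9/2x+3/2y-42=0] ∩ [|A−(10, -2)|²=10]]
2. A_y = 1  [[A, B, C are collinear ⇒ 9/2x+3/2y-42=0] ∩ [|A−(10, -2)|²=10]]
   so A = (9, 1)

A = (9, 1)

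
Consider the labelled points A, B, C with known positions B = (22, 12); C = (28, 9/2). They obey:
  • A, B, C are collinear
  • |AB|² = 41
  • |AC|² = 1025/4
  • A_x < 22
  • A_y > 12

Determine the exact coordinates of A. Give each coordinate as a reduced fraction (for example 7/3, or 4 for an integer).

A = (18, 17)

1. A_x = 18  [[A, B, C are collinear ⇒ 15/2x+6y-237=0] ∩ [|A−(22, 12)|²=41]]
2. A_y = 17  [[A, B, C are collinear ⇒ 15/2x+6y-237=0] ∩ [|A−(22, 12)|²=41]]
   so A = (18, 17)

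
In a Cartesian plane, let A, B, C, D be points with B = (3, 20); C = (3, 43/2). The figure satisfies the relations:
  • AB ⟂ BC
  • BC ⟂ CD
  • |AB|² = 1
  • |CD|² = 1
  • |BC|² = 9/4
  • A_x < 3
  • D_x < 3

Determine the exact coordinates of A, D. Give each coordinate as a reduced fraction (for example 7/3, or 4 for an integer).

1. A_x = 2  [[AB ⟂ BC ⇒ -3/2y+30=0] ∩ [|A−(3, 20)|²=1]]
2. A_y = 20  [[AB ⟂ BC ⇒ -3/2y+30=0] ∩ [|A−(3, 20)|²=1]]
   so A = (2, 20)
3. D_x = 2  [[BC ⟂ CD ⇒ 3/2y-129/4=0] ∩ [|D−(3, 43/2)|²=1]]
4. D_y = 43/2  [[BC ⟂ CD ⇒ 3/2y-129/4=0] ∩ [|D−(3, 43/2)|²=1]]
   so D = (2, 43/2)

A = (2, 20)
D = (2, 43/2)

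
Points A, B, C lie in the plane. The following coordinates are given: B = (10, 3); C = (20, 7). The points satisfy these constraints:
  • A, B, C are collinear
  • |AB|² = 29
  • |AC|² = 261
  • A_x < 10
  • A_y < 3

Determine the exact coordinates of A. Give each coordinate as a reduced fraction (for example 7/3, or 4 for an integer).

A = (5, 1)

1. A_x = 5  [[A, B, C are collinear ⇒ -4x+10y+10=0] ∩ [|A−(10, 3)|²=29]]
2. A_y = 1  [[A, B, C are collinear ⇒ -4x+10y+10=0] ∩ [|A−(10, 3)|²=29]]
   so A = (5, 1)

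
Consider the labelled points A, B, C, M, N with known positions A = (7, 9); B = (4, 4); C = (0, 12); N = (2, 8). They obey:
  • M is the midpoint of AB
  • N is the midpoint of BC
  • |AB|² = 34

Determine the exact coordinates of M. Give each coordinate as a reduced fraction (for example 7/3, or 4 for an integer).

M = (11/2, 13/2)

1. M_x = 11/2  [2·M = A+B = (7, 9)+(4, 4)]
2. M_y = 13/2  [2·M = A+B = (7, 9)+(4, 4)]
   so M = (11/2, 13/2)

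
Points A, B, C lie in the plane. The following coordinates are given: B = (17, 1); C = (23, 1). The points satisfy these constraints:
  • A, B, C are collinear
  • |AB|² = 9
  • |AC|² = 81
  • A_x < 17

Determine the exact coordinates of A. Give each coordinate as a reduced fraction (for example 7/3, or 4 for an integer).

1. A_x = 14  [[A, B, C are collinear ⇒ 6y-6=0] ∩ [|A−(17, 1)|²=9]]
2. A_y = 1  [[A, B, C are collinear ⇒ 6y-6=0] ∩ [|A−(17, 1)|²=9]]
   so A = (14, 1)

A = (14, 1)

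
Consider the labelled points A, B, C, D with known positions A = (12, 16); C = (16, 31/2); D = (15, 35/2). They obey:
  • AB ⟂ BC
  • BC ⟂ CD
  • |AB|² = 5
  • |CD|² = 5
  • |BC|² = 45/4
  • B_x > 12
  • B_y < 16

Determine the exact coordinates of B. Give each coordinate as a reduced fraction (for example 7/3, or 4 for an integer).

1. B_x = 13  [[BC ⟂ CD ⇒ 1x-2y+15=0] ∩ [|B−(12, 16)|²=5]]
2. B_y = 14  [[BC ⟂ CD ⇒ 1x-2y+15=0] ∩ [|B−(12, 16)|²=5]]
   so B = (13, 14)

B = (13, 14)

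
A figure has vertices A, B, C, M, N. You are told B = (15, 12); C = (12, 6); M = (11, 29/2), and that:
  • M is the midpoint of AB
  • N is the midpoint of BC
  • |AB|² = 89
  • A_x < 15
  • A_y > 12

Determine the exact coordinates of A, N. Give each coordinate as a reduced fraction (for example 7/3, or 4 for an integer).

A = (7, 17)
N = (27/2, 9)

1. A_x = 7  [A = 2·M−B = 2·(11, 29/2)−(15, 12)]
2. A_y = 17  [A = 2·M−B = 2·(11, 29/2)−(15, 12)]
   so A = (7, 17)
3. N_x = 27/2  [2·N = B+C = (15, 12)+(12, 6)]
4. N_y = 9  [2·N = B+C = (15, 12)+(12, 6)]
   so N = (27/2, 9)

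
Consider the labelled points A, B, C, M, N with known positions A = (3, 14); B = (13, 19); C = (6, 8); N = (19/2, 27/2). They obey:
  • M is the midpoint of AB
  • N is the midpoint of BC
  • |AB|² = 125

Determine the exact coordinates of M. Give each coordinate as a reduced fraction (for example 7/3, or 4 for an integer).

M = (8, 33/2)

1. M_x = 8  [2·M = A+B = (3, 14)+(13, 19)]
2. M_y = 33/2  [2·M = A+B = (3, 14)+(13, 19)]
   so M = (8, 33/2)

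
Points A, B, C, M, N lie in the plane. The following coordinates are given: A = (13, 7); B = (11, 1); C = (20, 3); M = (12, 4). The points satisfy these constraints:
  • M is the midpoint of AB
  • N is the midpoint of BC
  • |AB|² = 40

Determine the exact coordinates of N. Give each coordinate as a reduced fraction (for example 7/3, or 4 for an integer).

N = (31/2, 2)

1. N_x = 31/2  [2·N = B+C = (11, 1)+(20, 3)]
2. N_y = 2  [2·N = B+C = (11, 1)+(20, 3)]
   so N = (31/2, 2)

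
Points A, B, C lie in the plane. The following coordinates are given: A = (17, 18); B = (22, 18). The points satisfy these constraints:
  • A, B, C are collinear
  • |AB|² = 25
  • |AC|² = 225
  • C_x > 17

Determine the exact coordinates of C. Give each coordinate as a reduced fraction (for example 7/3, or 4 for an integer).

1. C_x = 32  [[A, B, C are collinear ⇒ 5y-90=0] ∩ [|C−(17, 18)|²=225]]
2. C_y = 18  [[A, B, C are collinear ⇒ 5y-90=0] ∩ [|C−(17, 18)|²=225]]
   so C = (32, 18)

C = (32, 18)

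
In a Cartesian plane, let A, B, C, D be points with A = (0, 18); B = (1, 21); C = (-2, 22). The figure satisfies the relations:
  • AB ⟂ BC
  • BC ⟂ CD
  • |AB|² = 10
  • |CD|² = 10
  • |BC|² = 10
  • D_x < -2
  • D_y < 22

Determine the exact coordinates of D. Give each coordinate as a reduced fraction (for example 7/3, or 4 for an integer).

1. D_x = -3  [[BC ⟂ CD ⇒ -3x+1y-28=0] ∩ [|D−(-2, 22)|²=10]]
2. D_y = 19  [[BC ⟂ CD ⇒ -3x+1y-28=0] ∩ [|D−(-2, 22)|²=10]]
   so D = (-3, 19)

D = (-3, 19)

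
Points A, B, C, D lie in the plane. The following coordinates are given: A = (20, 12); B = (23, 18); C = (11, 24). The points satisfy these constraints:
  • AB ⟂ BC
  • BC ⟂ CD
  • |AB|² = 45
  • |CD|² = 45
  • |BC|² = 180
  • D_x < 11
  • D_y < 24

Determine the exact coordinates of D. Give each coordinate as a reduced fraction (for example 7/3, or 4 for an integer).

D = (8, 18)

1. D_x = 8  [[BC ⟂ CD ⇒ -12x+6y-12=0] ∩ [|D−(11, 24)|²=45]]
2. D_y = 18  [[BC ⟂ CD ⇒ -12x+6y-12=0] ∩ [|D−(11, 24)|²=45]]
   so D = (8, 18)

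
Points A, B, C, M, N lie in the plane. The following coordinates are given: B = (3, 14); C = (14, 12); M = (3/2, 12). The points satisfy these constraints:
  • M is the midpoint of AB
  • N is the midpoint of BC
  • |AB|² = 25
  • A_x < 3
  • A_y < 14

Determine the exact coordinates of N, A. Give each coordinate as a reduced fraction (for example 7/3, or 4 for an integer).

1. A_x = 0  [A = 2·M−B = 2·(3/2, 12)−(3, 14)]
2. A_y = 10  [A = 2·M−B = 2·(3/2, 12)−(3, 14)]
   so A = (0, 10)
3. N_x = 17/2  [2·N = B+C = (3, 14)+(14, 12)]
4. N_y = 13  [2·N = B+C = (3, 14)+(14, 12)]
   so N = (17/2, 13)

N = (17/2, 13)
A = (0, 10)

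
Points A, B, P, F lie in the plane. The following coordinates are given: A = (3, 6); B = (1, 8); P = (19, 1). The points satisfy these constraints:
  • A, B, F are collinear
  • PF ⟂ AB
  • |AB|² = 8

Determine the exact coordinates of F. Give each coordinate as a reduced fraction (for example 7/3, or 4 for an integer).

1. F_x = 27/2  [[A, B, F are collinear ⇒ -2x-2y+18=0] ∩ [PF ⟂ AB ⇒ -2x+2y+36=0]]
2. F_y = -9/2  [[A, B, F are collinear ⇒ -2x-2y+18=0] ∩ [PF ⟂ AB ⇒ -2x+2y+36=0]]
   so F = (27/2, -9/2)

F = (27/2, -9/2)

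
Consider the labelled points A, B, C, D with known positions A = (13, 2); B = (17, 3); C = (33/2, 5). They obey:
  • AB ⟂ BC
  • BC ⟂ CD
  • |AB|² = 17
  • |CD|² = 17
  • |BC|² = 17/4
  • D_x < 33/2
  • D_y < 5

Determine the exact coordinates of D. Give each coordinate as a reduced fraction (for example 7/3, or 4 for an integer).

D = (25/2, 4)

1. D_x = 25/2  [[BC ⟂ CD ⇒ -1/2x+2y-7/4=0] ∩ [|D−(33/2, 5)|²=17]]
2. D_y = 4  [[BC ⟂ CD ⇒ -1/2x+2y-7/4=0] ∩ [|D−(33/2, 5)|²=17]]
   so D = (25/2, 4)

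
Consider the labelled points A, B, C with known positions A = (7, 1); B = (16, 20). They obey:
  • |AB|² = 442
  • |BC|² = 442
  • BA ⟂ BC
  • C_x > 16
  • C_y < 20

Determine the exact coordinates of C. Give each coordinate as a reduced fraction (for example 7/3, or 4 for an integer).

1. C_x = 35  [[BA ⟂ BC ⇒ -9x-19y+524=0] ∩ [|C−(16, 20)|²=442]]
2. C_y = 11  [[BA ⟂ BC ⇒ -9x-19y+524=0] ∩ [|C−(16, 20)|²=442]]
   so C = (35, 11)

C = (35, 11)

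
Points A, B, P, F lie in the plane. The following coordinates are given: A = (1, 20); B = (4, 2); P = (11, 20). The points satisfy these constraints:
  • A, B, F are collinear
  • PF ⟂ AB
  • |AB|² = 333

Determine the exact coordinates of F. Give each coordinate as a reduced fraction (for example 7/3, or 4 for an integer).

1. F_x = 47/37  [[A, B, F are collinear ⇒ 18x+3y-78=0] ∩ [PF ⟂ AB ⇒ 3x-18y+327=0]]
2. F_y = 680/37  [[A, B, F are collinear ⇒ 18x+3y-78=0] ∩ [PF ⟂ AB ⇒ 3x-18y+327=0]]
   so F = (47/37, 680/37)

F = (47/37, 680/37)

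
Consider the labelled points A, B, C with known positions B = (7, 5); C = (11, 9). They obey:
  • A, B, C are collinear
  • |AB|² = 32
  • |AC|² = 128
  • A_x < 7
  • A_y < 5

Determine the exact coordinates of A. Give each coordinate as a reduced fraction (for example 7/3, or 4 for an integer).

A = (3, 1)

1. A_x = 3  [[A, B, C are collinear ⇒ -4x+4y+8=0] ∩ [|A−(7, 5)|²=32]]
2. A_y = 1  [[A, B, C are collinear ⇒ -4x+4y+8=0] ∩ [|A−(7, 5)|²=32]]
   so A = (3, 1)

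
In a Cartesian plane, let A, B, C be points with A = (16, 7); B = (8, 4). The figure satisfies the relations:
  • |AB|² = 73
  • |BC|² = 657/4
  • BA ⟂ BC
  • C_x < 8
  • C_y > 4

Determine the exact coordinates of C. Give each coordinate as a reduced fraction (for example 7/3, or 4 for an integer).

1. C_x = 7/2  [[BA ⟂ BC ⇒ 8x+3y-76=0] ∩ [|C−(8, 4)|²=657/4]]
2. C_y = 16  [[BA ⟂ BC ⇒ 8x+3y-76=0] ∩ [|C−(8, 4)|²=657/4]]
   so C = (7/2, 16)

C = (7/2, 16)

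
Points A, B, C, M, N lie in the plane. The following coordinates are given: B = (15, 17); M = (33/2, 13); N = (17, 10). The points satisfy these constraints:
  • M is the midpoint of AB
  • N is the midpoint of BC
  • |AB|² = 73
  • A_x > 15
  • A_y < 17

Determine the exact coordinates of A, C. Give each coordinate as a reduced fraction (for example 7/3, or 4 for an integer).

1. A_x = 18  [A = 2·M−B = 2·(33/2, 13)−(15, 17)]
2. A_y = 9  [A = 2·M−B = 2·(33/2, 13)−(15, 17)]
   so A = (18, 9)
3. C_x = 19  [C = 2·N−B = 2·(17, 10)−(15, 17)]
4. C_y = 3  [C = 2·N−B = 2·(17, 10)−(15, 17)]
   so C = (19, 3)

A = (18, 9)
C = (19, 3)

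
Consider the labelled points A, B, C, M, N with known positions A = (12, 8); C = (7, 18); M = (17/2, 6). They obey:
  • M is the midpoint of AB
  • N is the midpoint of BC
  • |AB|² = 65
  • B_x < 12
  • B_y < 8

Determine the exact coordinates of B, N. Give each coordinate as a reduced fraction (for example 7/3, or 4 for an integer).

1. B_x = 5  [B = 2·M−A = 2·(17/2, 6)−(12, 8)]
2. B_y = 4  [B = 2·M−A = 2·(17/2, 6)−(12, 8)]
   so B = (5, 4)
3. N_x = 6  [2·N = B+C = (5, 4)+(7, 18)]
4. N_y = 11  [2·N = B+C = (5, 4)+(7, 18)]
   so N = (6, 11)

B = (5, 4)
N = (6, 11)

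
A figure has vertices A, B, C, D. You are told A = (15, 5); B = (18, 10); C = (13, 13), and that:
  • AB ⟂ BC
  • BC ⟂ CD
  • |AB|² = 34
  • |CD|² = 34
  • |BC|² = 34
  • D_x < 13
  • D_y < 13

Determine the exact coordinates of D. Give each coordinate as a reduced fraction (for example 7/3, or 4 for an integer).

D = (10, 8)

1. D_x = 10  [[BC ⟂ CD ⇒ -5x+3y+26=0] ∩ [|D−(13, 13)|²=34]]
2. D_y = 8  [[BC ⟂ CD ⇒ -5x+3y+26=0] ∩ [|D−(13, 13)|²=34]]
   so D = (10, 8)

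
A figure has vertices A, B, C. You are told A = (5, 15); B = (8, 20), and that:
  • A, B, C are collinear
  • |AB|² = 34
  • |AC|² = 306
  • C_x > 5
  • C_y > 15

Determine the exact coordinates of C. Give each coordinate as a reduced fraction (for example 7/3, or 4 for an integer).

C = (14, 30)

1. C_x = 14  [[A, B, C are collinear ⇒ -5x+3y-20=0] ∩ [|C−(5, 15)|²=306]]
2. C_y = 30  [[A, B, C are collinear ⇒ -5x+3y-20=0] ∩ [|C−(5, 15)|²=306]]
   so C = (14, 30)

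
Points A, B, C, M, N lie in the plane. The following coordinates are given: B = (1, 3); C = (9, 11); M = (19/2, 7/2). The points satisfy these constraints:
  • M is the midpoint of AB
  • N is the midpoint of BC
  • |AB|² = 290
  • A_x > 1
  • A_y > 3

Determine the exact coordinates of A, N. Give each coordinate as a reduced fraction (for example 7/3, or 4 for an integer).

A = (18, 4)
N = (5, 7)

1. A_x = 18  [A = 2·M−B = 2·(19/2, 7/2)−(1, 3)]
2. A_y = 4  [A = 2·M−B = 2·(19/2, 7/2)−(1, 3)]
   so A = (18, 4)
3. N_x = 5  [2·N = B+C = (1, 3)+(9, 11)]
4. N_y = 7  [2·N = B+C = (1, 3)+(9, 11)]
   so N = (5, 7)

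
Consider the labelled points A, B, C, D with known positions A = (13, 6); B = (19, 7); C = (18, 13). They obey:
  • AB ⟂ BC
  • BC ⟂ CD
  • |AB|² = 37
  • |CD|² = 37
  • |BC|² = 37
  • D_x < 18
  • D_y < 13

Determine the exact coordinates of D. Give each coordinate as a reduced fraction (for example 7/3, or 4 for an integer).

D = (12, 12)

1. D_x = 12  [[BC ⟂ CD ⇒ -1x+6y-60=0] ∩ [|D−(18, 13)|²=37]]
2. D_y = 12  [[BC ⟂ CD ⇒ -1x+6y-60=0] ∩ [|D−(18, 13)|²=37]]
   so D = (12, 12)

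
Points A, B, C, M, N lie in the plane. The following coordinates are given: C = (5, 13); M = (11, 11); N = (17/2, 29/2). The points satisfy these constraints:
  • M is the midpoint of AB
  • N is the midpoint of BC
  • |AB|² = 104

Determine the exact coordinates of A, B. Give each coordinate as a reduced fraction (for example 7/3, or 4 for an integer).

1. B_x = 12  [B = 2·N−C = 2·(17/2, 29/2)−(5, 13)]
2. B_y = 16  [B = 2·N−C = 2·(17/2, 29/2)−(5, 13)]
   so B = (12, 16)
3. A_x = 10  [A = 2·M−B = 2·(11, 11)−(12, 16)]
4. A_y = 6  [A = 2·M−B = 2·(11, 11)−(12, 16)]
   so A = (10, 6)

A = (10, 6)
B = (12, 16)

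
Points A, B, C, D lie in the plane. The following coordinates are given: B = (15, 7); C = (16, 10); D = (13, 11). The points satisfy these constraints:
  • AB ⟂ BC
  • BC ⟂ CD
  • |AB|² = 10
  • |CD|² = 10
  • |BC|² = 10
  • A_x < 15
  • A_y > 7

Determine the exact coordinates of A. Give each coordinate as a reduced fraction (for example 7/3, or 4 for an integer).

1. A_x = 12  [[AB ⟂ BC ⇒ -1x-3y+36=0] ∩ [|A−(15, 7)|²=10]]
2. A_y = 8  [[AB ⟂ BC ⇒ -1x-3y+36=0] ∩ [|A−(15, 7)|²=10]]
   so A = (12, 8)

A = (12, 8)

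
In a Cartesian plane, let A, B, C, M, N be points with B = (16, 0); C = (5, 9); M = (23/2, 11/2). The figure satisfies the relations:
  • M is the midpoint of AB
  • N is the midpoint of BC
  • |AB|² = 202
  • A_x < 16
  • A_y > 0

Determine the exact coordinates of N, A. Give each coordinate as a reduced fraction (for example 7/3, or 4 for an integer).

1. A_x = 7  [A = 2·M−B = 2·(23/2, 11/2)−(16, 0)]
2. A_y = 11  [A = 2·M−B = 2·(23/2, 11/2)−(16, 0)]
   so A = (7, 11)
3. N_x = 21/2  [2·N = B+C = (16, 0)+(5, 9)]
4. N_y = 9/2  [2·N = B+C = (16, 0)+(5, 9)]
   so N = (21/2, 9/2)

N = (21/2, 9/2)
A = (7, 11)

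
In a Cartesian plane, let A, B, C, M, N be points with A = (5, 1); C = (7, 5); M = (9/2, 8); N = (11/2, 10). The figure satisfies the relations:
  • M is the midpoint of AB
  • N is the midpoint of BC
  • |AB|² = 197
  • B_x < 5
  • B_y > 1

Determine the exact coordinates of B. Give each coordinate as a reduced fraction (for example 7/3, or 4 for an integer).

1. B_x = 4  [B = 2·M−A = 2·(9/2, 8)−(5, 1)]
2. B_y = 15  [B = 2·M−A = 2·(9/2, 8)−(5, 1)]
   so B = (4, 15)

B = (4, 15)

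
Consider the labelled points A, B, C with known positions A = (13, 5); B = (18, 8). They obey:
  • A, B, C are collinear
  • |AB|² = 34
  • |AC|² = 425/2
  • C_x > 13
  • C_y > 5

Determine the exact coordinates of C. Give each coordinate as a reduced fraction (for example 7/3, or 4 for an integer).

1. C_x = 51/2  [[A, B, C are collinear ⇒ -3x+5y+14=0] ∩ [|C−(13, 5)|²=425/2]]
2. C_y = 25/2  [[A, B, C are collinear ⇒ -3x+5y+14=0] ∩ [|C−(13, 5)|²=425/2]]
   so C = (51/2, 25/2)

C = (51/2, 25/2)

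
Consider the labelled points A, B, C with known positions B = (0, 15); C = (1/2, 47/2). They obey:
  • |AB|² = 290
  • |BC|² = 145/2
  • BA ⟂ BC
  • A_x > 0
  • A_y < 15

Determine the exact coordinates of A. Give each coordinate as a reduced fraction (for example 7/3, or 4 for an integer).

1. A_x = 17  [[BA ⟂ BC ⇒ 1/2x+17/2y-255/2=0] ∩ [|A−(0, 15)|²=290]]
2. A_y = 14  [[BA ⟂ BC ⇒ 1/2x+17/2y-255/2=0] ∩ [|A−(0, 15)|²=290]]
   so A = (17, 14)

A = (17, 14)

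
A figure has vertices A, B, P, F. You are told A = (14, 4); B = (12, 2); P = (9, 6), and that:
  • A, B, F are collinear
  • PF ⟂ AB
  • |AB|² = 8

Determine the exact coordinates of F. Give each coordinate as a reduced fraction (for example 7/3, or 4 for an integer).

1. F_x = 25/2  [[A, B, F are collinear ⇒ 2x-2y-20=0] ∩ [PF ⟂ AB ⇒ -2x-2y+30=0]]
2. F_y = 5/2  [[A, B, F are collinear ⇒ 2x-2y-20=0] ∩ [PF ⟂ AB ⇒ -2x-2y+30=0]]
   so F = (25/2, 5/2)

F = (25/2, 5/2)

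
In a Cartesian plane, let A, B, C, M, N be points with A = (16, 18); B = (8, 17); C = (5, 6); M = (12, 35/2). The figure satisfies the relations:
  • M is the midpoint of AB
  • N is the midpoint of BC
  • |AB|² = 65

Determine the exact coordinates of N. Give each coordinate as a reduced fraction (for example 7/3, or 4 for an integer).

N = (13/2, 23/2)

1. N_x = 13/2  [2·N = B+C = (8, 17)+(5, 6)]
2. N_y = 23/2  [2·N = B+C = (8, 17)+(5, 6)]
   so N = (13/2, 23/2)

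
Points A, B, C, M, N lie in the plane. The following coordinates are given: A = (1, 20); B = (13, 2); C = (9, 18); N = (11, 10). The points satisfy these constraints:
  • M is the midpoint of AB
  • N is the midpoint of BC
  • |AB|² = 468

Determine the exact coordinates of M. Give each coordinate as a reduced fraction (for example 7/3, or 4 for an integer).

1. M_x = 7  [2·M = A+B = (1, 20)+(13, 2)]
2. M_y = 11  [2·M = A+B = (1, 20)+(13, 2)]
   so M = (7, 11)

M = (7, 11)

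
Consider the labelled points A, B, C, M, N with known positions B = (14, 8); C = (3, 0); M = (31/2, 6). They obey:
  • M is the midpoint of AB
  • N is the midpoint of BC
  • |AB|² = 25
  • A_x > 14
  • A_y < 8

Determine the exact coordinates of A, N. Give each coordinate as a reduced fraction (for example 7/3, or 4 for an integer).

1. A_x = 17  [A = 2·M−B = 2·(31/2, 6)−(14, 8)]
2. A_y = 4  [A = 2·M−B = 2·(31/2, 6)−(14, 8)]
   so A = (17, 4)
3. N_x = 17/2  [2·N = B+C = (14, 8)+(3, 0)]
4. N_y = 4  [2·N = B+C = (14, 8)+(3, 0)]
   so N = (17/2, 4)

A = (17, 4)
N = (17/2, 4)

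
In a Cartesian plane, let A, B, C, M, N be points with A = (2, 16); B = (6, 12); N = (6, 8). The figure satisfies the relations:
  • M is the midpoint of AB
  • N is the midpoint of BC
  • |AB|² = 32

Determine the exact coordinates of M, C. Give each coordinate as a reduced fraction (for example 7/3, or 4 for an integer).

M = (4, 14)
C = (6, 4)

1. M_x = 4  [2·M = A+B = (2, 16)+(6, 12)]
2. M_y = 14  [2·M = A+B = (2, 16)+(6, 12)]
   so M = (4, 14)
3. C_x = 6  [C = 2·N−B = 2·(6, 8)−(6, 12)]
4. C_y = 4  [C = 2·N−B = 2·(6, 8)−(6, 12)]
   so C = (6, 4)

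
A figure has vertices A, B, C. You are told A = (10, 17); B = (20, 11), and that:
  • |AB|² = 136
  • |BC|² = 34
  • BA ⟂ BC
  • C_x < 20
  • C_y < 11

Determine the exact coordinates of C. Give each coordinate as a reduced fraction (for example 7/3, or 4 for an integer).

C = (17, 6)

1. C_x = 17  [[BA ⟂ BC ⇒ -10x+6y+134=0] ∩ [|C−(20, 11)|²=34]]
2. C_y = 6  [[BA ⟂ BC ⇒ -10x+6y+134=0] ∩ [|C−(20, 11)|²=34]]
   so C = (17, 6)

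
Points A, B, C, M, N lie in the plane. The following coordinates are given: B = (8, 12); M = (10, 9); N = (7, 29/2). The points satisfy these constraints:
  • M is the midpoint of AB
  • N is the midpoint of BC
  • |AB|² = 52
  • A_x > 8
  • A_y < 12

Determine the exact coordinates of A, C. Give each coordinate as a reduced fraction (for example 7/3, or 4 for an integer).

A = (12, 6)
C = (6, 17)

1. A_x = 12  [A = 2·M−B = 2·(10, 9)−(8, 12)]
2. A_y = 6  [A = 2·M−B = 2·(10, 9)−(8, 12)]
   so A = (12, 6)
3. C_x = 6  [C = 2·N−B = 2·(7, 29/2)−(8, 12)]
4. C_y = 17  [C = 2·N−B = 2·(7, 29/2)−(8, 12)]
   so C = (6, 17)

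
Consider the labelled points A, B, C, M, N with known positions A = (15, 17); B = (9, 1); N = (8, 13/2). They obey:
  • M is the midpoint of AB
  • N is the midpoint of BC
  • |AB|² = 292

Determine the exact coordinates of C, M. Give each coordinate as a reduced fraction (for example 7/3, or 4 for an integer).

C = (7, 12)
M = (12, 9)

1. M_x = 12  [2·M = A+B = (15, 17)+(9, 1)]
2. M_y = 9  [2·M = A+B = (15, 17)+(9, 1)]
   so M = (12, 9)
3. C_x = 7  [C = 2·N−B = 2·(8, 13/2)−(9, 1)]
4. C_y = 12  [C = 2·N−B = 2·(8, 13/2)−(9, 1)]
   so C = (7, 12)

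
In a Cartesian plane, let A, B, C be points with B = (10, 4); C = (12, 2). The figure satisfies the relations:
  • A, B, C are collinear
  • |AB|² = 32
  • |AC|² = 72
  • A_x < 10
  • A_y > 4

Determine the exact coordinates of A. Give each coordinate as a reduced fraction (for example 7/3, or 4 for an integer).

1. A_x = 6  [[A, B, C are collinear ⇒ 2x+2y-28=0] ∩ [|A−(10, 4)|²=32]]
2. A_y = 8  [[A, B, C are collinear ⇒ 2x+2y-28=0] ∩ [|A−(10, 4)|²=32]]
   so A = (6, 8)

A = (6, 8)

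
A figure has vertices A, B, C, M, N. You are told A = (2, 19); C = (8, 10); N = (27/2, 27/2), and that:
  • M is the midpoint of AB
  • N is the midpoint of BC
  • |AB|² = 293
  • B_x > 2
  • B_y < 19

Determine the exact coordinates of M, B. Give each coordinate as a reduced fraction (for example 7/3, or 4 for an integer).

M = (21/2, 18)
B = (19, 17)

1. B_x = 19  [B = 2·N−C = 2·(27/2, 27/2)−(8, 10)]
2. B_y = 17  [B = 2·N−C = 2·(27/2, 27/2)−(8, 10)]
   so B = (19, 17)
3. M_x = 21/2  [2·M = A+B = (2, 19)+(19, 17)]
4. M_y = 18  [2·M = A+B = (2, 19)+(19, 17)]
   so M = (21/2, 18)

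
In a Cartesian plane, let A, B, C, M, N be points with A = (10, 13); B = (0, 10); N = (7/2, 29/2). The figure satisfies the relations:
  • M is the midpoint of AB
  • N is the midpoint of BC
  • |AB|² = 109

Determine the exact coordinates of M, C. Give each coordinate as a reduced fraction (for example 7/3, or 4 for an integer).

1. M_x = 5  [2·M = A+B = (10, 13)+(0, 10)]
2. M_y = 23/2  [2·M = A+B = (10, 13)+(0, 10)]
   so M = (5, 23/2)
3. C_x = 7  [C = 2·N−B = 2·(7/2, 29/2)−(0, 10)]
4. C_y = 19  [C = 2·N−B = 2·(7/2, 29/2)−(0, 10)]
   so C = (7, 19)

M = (5, 23/2)
C = (7, 19)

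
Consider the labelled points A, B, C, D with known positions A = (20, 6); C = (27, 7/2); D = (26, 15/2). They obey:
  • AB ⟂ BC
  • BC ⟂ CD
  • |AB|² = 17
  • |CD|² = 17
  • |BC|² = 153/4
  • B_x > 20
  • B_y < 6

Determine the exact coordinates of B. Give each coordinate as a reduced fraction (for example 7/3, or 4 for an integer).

B = (21, 2)

1. B_x = 21  [[BC ⟂ CD ⇒ 1x-4y-13=0] ∩ [|B−(20, 6)|²=17]]
2. B_y = 2  [[BC ⟂ CD ⇒ 1x-4y-13=0] ∩ [|B−(20, 6)|²=17]]
   so B = (21, 2)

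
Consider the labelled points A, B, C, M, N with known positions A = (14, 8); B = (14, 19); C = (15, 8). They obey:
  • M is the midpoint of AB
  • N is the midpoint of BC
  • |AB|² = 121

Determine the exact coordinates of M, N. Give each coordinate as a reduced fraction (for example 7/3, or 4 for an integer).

M = (14, 27/2)
N = (29/2, 27/2)

1. M_x = 14  [2·M = A+B = (14, 8)+(14, 19)]
2. M_y = 27/2  [2·M = A+B = (14, 8)+(14, 19)]
   so M = (14, 27/2)
3. N_x = 29/2  [2·N = B+C = (14, 19)+(15, 8)]
4. N_y = 27/2  [2·N = B+C = (14, 19)+(15, 8)]
   so N = (29/2, 27/2)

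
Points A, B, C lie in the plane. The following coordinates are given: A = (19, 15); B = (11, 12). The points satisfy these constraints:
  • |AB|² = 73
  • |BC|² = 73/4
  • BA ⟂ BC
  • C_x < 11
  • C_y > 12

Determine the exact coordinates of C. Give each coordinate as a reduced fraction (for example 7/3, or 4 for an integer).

C = (19/2, 16)

1. C_x = 19/2  [[BA ⟂ BC ⇒ 8x+3y-124=0] ∩ [|C−(11, 12)|²=73/4]]
2. C_y = 16  [[BA ⟂ BC ⇒ 8x+3y-124=0] ∩ [|C−(11, 12)|²=73/4]]
   so C = (19/2, 16)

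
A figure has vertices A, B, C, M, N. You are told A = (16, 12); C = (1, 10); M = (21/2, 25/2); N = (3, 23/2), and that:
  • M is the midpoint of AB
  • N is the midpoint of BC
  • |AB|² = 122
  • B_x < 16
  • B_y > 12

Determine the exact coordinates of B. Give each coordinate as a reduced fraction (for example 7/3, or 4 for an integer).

B = (5, 13)

1. B_x = 5  [B = 2·M−A = 2·(21/2, 25/2)−(16, 12)]
2. B_y = 13  [B = 2·M−A = 2·(21/2, 25/2)−(16, 12)]
   so B = (5, 13)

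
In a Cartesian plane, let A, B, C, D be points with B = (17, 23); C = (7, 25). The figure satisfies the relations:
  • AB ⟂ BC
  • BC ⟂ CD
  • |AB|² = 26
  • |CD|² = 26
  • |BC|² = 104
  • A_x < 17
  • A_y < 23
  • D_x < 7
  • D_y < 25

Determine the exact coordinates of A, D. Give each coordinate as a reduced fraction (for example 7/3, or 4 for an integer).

A = (16, 18)
D = (6, 20)

1. A_x = 16  [[AB ⟂ BC ⇒ 10x-2y-124=0] ∩ [|A−(17, 23)|²=26]]
2. A_y = 18  [[AB ⟂ BC ⇒ 10x-2y-124=0] ∩ [|A−(17, 23)|²=26]]
   so A = (16, 18)
3. D_x = 6  [[BC ⟂ CD ⇒ -10x+2y+20=0] ∩ [|D−(7, 25)|²=26]]
4. D_y = 20  [[BC ⟂ CD ⇒ -10x+2y+20=0] ∩ [|D−(7, 25)|²=26]]
   so D = (6, 20)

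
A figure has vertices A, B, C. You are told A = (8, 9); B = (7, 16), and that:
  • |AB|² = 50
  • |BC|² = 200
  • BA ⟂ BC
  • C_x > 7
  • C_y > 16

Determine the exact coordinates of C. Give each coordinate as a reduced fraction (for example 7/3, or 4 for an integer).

1. C_x = 21  [[BA ⟂ BC ⇒ 1x-7y+105=0] ∩ [|C−(7, 16)|²=200]]
2. C_y = 18  [[BA ⟂ BC ⇒ 1x-7y+105=0] ∩ [|C−(7, 16)|²=200]]
   so C = (21, 18)

C = (21, 18)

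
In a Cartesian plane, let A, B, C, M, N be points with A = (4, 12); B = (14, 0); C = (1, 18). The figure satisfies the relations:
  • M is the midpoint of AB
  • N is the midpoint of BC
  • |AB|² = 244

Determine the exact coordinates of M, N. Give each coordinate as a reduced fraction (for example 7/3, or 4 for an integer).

1. M_x = 9  [2·M = A+B = (4, 12)+(14, 0)]
2. M_y = 6  [2·M = A+B = (4, 12)+(14, 0)]
   so M = (9, 6)
3. N_x = 15/2  [2·N = B+C = (14, 0)+(1, 18)]
4. N_y = 9  [2·N = B+C = (14, 0)+(1, 18)]
   so N = (15/2, 9)

M = (9, 6)
N = (15/2, 9)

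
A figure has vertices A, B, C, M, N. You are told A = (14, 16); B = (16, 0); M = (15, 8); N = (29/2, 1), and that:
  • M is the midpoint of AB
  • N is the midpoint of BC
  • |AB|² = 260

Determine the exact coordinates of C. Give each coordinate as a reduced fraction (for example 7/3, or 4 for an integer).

1. C_x = 13  [C = 2·N−B = 2·(29/2, 1)−(16, 0)]
2. C_y = 2  [C = 2·N−B = 2·(29/2, 1)−(16, 0)]
   so C = (13, 2)

C = (13, 2)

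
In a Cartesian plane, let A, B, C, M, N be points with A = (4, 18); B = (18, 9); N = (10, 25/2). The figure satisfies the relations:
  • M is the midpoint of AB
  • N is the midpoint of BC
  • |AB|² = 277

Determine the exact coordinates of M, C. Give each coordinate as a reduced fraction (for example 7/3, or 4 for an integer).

M = (11, 27/2)
C = (2, 16)

1. M_x = 11  [2·M = A+B = (4, 18)+(18, 9)]
2. M_y = 27/2  [2·M = A+B = (4, 18)+(18, 9)]
   so M = (11, 27/2)
3. C_x = 2  [C = 2·N−B = 2·(10, 25/2)−(18, 9)]
4. C_y = 16  [C = 2·N−B = 2·(10, 25/2)−(18, 9)]
   so C = (2, 16)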